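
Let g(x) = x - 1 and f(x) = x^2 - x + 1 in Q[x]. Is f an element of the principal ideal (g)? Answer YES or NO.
NO

In Q[x] the ideal (g) consists of all multiples of g, so f ∈ (g) iff g | f, i.e. iff the remainder of f on division by g is 0. Divide f by g (g is monic, so eliminate the leading term of the running remainder at each step):
  leading term x^2: subtract (x)·g(x) = x^2 - x, leaving 1
The remainder r(x) = 1 ≠ 0 (and deg r < deg g), so g ∤ f, i.e. f ∉ (g).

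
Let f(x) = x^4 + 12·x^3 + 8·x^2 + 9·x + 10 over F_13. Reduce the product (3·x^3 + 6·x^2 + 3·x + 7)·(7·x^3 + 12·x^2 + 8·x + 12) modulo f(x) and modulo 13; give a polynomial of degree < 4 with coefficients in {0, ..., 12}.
Multiply as integer polynomials: a · b = 21·x^6 + 78·x^5 + 117·x^4 + 169·x^3 + 180·x^2 + 92·x + 84. Reducing coefficients mod 13: a · b ≡ 8·x^6 + 11·x^2 + x + 6. Now divide by f(x) = x^4 + 12·x^3 + 8·x^2 + 9·x + 10 in F_13[x], eliminating the leading term at each step:
  leading term 8·x^6: subtract (8·x^2)·f(x) = 8·x^6 + 5·x^5 + 12·x^4 + 7·x^3 + 2·x^2, leaving 8·x^5 + x^4 + 6·x^3 + 9·x^2 + x + 6 (coefficients mod 13)
  leading term 8·x^5: subtract (8·x)·f(x) = 8·x^5 + 5·x^4 + 12·x^3 + 7·x^2 + 2·x, leaving 9·x^4 + 7·x^3 + 2·x^2 + 12·x + 6 (coefficients mod 13)
  leading term 9·x^4: subtract (9)·f(x) = 9·x^4 + 4·x^3 + 7·x^2 + 3·x + 12, leaving 3·x^3 + 8·x^2 + 9·x + 7 (coefficients mod 13)
The degree is now < 4, so this is the remainder. Hence a · b ≡ 3·x^3 + 8·x^2 + 9·x + 7 in F_13[x]/(f).

Final answer: a · b ≡ 3·x^3 + 8·x^2 + 9·x + 7 (mod f(x))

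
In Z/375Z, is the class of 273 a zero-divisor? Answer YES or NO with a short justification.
gcd(273, 375) = 3 > 1, so 273 is not a unit in Z/375Z. In Z/nZ every nonzero non-unit is a zero-divisor: explicitly, take b = 375/gcd = 125 ≠ 0 (mod 375); then 273·125 = 34125 = 91·375, i.e. 273·125 ≡ 0 (mod 375). So 273 is a zero-divisor.

Final answer: YES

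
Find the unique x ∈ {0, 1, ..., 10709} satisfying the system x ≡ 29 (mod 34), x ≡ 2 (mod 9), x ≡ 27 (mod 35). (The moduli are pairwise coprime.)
The moduli 34, 9, 35 are pairwise coprime, so by the CRT there is a unique solution mod 34·9·35 = 10710.
Solve by successive substitution. Start with x ≡ 29 (mod 34).
  Combine with x ≡ 2 (mod 9): write x = 29 + 34·t and require 29 + 34·t ≡ 2 (mod 9), i.e. 34·t ≡ 2 − 29 ≡ 0 (mod 9). Since 34^(−1) ≡ 4 (mod 9) (34 ≡ 7 (mod 9)), t ≡ 4·0 ≡ 0 (mod 9). So x ≡ 29 + 34·0 = 29 (mod 306).
  Combine with x ≡ 27 (mod 35): write x = 29 + 306·t and require 29 + 306·t ≡ 27 (mod 35), i.e. 306·t ≡ 27 − 29 ≡ 33 (mod 35). Since 306^(−1) ≡ 31 (mod 35) (306 ≡ 26 (mod 35)), t ≡ 31·33 ≡ 8 (mod 35). So x ≡ 29 + 306·8 = 2477 (mod 10710).
Unique solution in [0, 10710): x = 2477.

Final answer: x ≡ 2477 (mod 10710); the representative in [0, 10710) is 2477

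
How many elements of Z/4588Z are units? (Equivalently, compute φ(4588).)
Z/4588Z has φ(4588) = 2160 units

An element a ∈ Z/4588Z is a unit iff gcd(a, 4588) = 1, so the number of units is φ(4588). φ is multiplicative, with φ(p^e) = p^e − p^(e−1). Factorise 4588 = 2^2 · 31 · 37. Then
  φ(4588) = (2^2 − 2^1) · (31 − 1) · (37 − 1) = 2 · 30 · 36 = 2160.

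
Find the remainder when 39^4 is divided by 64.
33

Use repeated squaring. Binary(4) = 100. Walk through the bits of the exponent 4 left-to-right: at each bit after the leading one, square the running value, then multiply by 39 if the bit is 1 (always reducing mod 64):
  bit 1 = 1 (leading): start with 39.
  bit 2 = 0: square 39^2 = 1521 ≡ 49 (mod 64).
  bit 3 = 0: square 49^2 = 2401 ≡ 33 (mod 64).
Final value: 39^4 ≡ 33 (mod 64).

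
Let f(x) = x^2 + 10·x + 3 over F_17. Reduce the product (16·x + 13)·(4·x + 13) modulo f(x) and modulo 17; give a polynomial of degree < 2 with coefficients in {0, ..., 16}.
Multiply as integer polynomials: a · b = 64·x^2 + 260·x + 169. Reducing coefficients mod 17: a · b ≡ 13·x^2 + 5·x + 16. Now divide by f(x) = x^2 + 10·x + 3 in F_17[x], eliminating the leading term at each step:
  leading term 13·x^2: subtract (13)·f(x) = 13·x^2 + 11·x + 5, leaving 11·x + 11 (coefficients mod 17)
The degree is now < 2, so this is the remainder. Hence a · b ≡ 11·x + 11 in F_17[x]/(f).

Final answer: a · b ≡ 11·x + 11 (mod f(x))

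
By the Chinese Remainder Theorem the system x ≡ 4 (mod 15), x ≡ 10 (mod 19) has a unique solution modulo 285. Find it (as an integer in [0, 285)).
x ≡ 124 (mod 285); the representative in [0, 285) is 124

The moduli 15, 19 are pairwise coprime, so by the CRT there is a unique solution mod 15·19 = 285.
Solve by successive substitution. Start with x ≡ 4 (mod 15).
  Combine with x ≡ 10 (mod 19): write x = 4 + 15·t and require 4 + 15·t ≡ 10 (mod 19), i.e. 15·t ≡ 10 − 4 ≡ 6 (mod 19). Since 15^(−1) ≡ 14 (mod 19), t ≡ 14·6 ≡ 8 (mod 19). So x ≡ 4 + 15·8 = 124 (mod 285).
Unique solution in [0, 285): x = 124.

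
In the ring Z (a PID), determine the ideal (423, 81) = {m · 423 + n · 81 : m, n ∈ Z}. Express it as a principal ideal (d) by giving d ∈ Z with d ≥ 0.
In the PID Z, (a, b) is generated by gcd(a, b). Compute gcd(423, 81) with the extended Euclidean algorithm, tracking rows (r, s, t) with s·423 + t·81 = r:
  row A: (423, 1, 0)   [1·423 + 0·81 = 423]
  row B: (81, 0, 1)   [0·423 + 1·81 = 81]
  423 = 5·81 + 18   → row C = row A − 5·row B = (18, 1, −5)   [check: 1·423 − 5·81 = 18]
  81 = 4·18 + 9   → row D = row B − 4·row C = (9, −4, 21)   [check: −4·423 + 21·81 = 9]
  18 = 2·9 + 0   → remainder 0, stop. gcd = 9 (last nonzero row D).
So gcd(423, 81) = 9, with Bézout identity −4·423 + 21·81 = 9. Containment (⊇): the Bézout identity exhibits 9 as an element of (423, 81), giving (9) ⊆ (423, 81). Containment (⊆): since 9 | 423 and 9 | 81 (423 = 9·47, 81 = 9·9), every Z-linear combination of 423 and 81 is divisible by 9, so (423, 81) ⊆ (9). Therefore (423, 81) = (9), d = 9.

Final answer: (423, 81) = (9); d = 9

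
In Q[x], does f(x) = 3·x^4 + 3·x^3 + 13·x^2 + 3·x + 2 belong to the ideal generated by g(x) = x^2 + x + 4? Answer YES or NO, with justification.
In Q[x] the ideal (g) consists of all multiples of g, so f ∈ (g) iff g | f, i.e. iff the remainder of f on division by g is 0. Divide f by g (g is monic, so eliminate the leading term of the running remainder at each step):
  leading term 3·x^4: subtract (3·x^2)·g(x) = 3·x^4 + 3·x^3 + 12·x^2, leaving x^2 + 3·x + 2
  leading term x^2: subtract (1)·g(x) = x^2 + x + 4, leaving 2·x - 2
The remainder r(x) = 2·x - 2 ≠ 0 (and deg r < deg g), so g ∤ f, i.e. f ∉ (g).

Final answer: NO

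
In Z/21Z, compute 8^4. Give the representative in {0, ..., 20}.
1

Use repeated squaring. Binary(4) = 100. Walk through the bits of the exponent 4 left-to-right: at each bit after the leading one, square the running value, then multiply by 8 if the bit is 1 (always reducing mod 21):
  bit 1 = 1 (leading): start with 8.
  bit 2 = 0: square 8^2 = 64 ≡ 1 (mod 21).
  bit 3 = 0: square 1^2 = 1 (mod 21).
Final value: 8^4 ≡ 1 (mod 21).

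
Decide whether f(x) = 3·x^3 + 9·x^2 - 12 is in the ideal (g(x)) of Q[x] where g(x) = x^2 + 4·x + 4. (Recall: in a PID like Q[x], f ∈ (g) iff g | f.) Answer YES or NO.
YES

In Q[x] the ideal (g) consists of all multiples of g, so f ∈ (g) iff g | f, i.e. iff the remainder of f on division by g is 0. Divide f by g (g is monic, so eliminate the leading term of the running remainder at each step):
  leading term 3·x^3: subtract (3·x)·g(x) = 3·x^3 + 12·x^2 + 12·x, leaving -3·x^2 - 12·x - 12
  leading term -3·x^2: subtract (-3)·g(x) = -3·x^2 - 12·x - 12, leaving 0
The remainder is 0, so f(x) = g(x) · h(x) with h(x) = 3·x - 3. Hence g | f, i.e. f ∈ (g).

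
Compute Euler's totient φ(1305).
φ(1305) = 672

φ is multiplicative, with φ(p^e) = p^e − p^(e−1). Factorise 1305 = 3^2 · 5 · 29. Then
  φ(1305) = (3^2 − 3^1) · (5 − 1) · (29 − 1) = 6 · 4 · 28 = 672.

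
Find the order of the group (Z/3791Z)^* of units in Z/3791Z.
|(Z/3791Z)^*| = 3552

(Z/3791Z)^* consists of the classes a with gcd(a, 3791) = 1, so its order is φ(3791). φ is multiplicative, with φ(p^e) = p^e − p^(e−1). Factorise 3791 = 17 · 223. Then
  φ(3791) = (17 − 1) · (223 − 1) = 16 · 222 = 3552.
Thus |(Z/3791Z)^*| = 3552.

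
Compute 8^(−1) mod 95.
Apply the extended Euclidean algorithm to (95, 8), tracking rows (r, s, t) with s·95 + t·8 = r. Each division r_prev = q·r_cur + r_new produces the new row as (previous row) − q·(current row):
  row A: (95, 1, 0)   [1·95 + 0·8 = 95]
  row B: (8, 0, 1)   [0·95 + 1·8 = 8]
  95 = 11·8 + 7   → row C = row A − 11·row B = (7, 1, −11)   [check: 1·95 − 11·8 = 7]
  8 = 1·7 + 1   → row D = row B − 1·row C = (1, −1, 12)   [check: −1·95 + 12·8 = 1]
  7 = 7·1 + 0   → remainder 0, stop. gcd = 1 (last nonzero row D).
The gcd is 1, so 8 is invertible mod 95. The last nonzero row gives −1·95 + 12·8 = 1, so t = 12. So 8^(−1) ≡ 12 (mod 95). Verify: 8 · 12 = 96 ≡ 1 (mod 95). ✓

Final answer: 8^(−1) ≡ 12 (mod 95)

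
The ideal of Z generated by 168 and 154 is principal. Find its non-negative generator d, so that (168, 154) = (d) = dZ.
(168, 154) = (14); d = 14

In the PID Z, (a, b) is generated by gcd(a, b). Compute gcd(168, 154) with the extended Euclidean algorithm, tracking rows (r, s, t) with s·168 + t·154 = r:
  row A: (168, 1, 0)   [1·168 + 0·154 = 168]
  row B: (154, 0, 1)   [0·168 + 1·154 = 154]
  168 = 1·154 + 14   → row C = row A − 1·row B = (14, 1, −1)   [check: 1·168 − 1·154 = 14]
  154 = 11·14 + 0   → remainder 0, stop. gcd = 14 (last nonzero row C).
So gcd(168, 154) = 14, with Bézout identity 1·168 − 1·154 = 14. Containment (⊇): the Bézout identity exhibits 14 as an element of (168, 154), giving (14) ⊆ (168, 154). Containment (⊆): since 14 | 168 and 14 | 154 (168 = 14·12, 154 = 14·11), every Z-linear combination of 168 and 154 is divisible by 14, so (168, 154) ⊆ (14). Therefore (168, 154) = (14), d = 14.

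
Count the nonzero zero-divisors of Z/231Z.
In Z/231Z each nonzero element is either a unit (gcd with 231 is 1) or a zero-divisor (gcd > 1). The number of units is φ(231): factorise 231 = 3 · 7 · 11, so φ(231) = (3 − 1) · (7 − 1) · (11 − 1) = 2 · 6 · 10 = 120. The nonzero elements number 231 − 1 = 230. Hence the nonzero zero-divisors number 230 − 120 = 110.

Final answer: Z/231Z has 110 nonzero zero-divisors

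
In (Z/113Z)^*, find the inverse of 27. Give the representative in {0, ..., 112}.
27^(−1) ≡ 67 (mod 113)

Apply the extended Euclidean algorithm to (113, 27), tracking rows (r, s, t) with s·113 + t·27 = r. Each division r_prev = q·r_cur + r_new produces the new row as (previous row) − q·(current row):
  row A: (113, 1, 0)   [1·113 + 0·27 = 113]
  row B: (27, 0, 1)   [0·113 + 1·27 = 27]
  113 = 4·27 + 5   → row C = row A − 4·row B = (5, 1, −4)   [check: 1·113 − 4·27 = 5]
  27 = 5·5 + 2   → row D = row B − 5·row C = (2, −5, 21)   [check: −5·113 + 21·27 = 2]
  5 = 2·2 + 1   → row E = row C − 2·row D = (1, 11, −46)   [check: 11·113 − 46·27 = 1]
  2 = 2·1 + 0   → remainder 0, stop. gcd = 1 (last nonzero row E).
The gcd is 1, so 27 is invertible mod 113. The last nonzero row gives 11·113 − 46·27 = 1, so t = −46. So 27^(−1) ≡ −46 ≡ 67 (mod 113). Verify: 27 · 67 = 1809 ≡ 1 (mod 113). ✓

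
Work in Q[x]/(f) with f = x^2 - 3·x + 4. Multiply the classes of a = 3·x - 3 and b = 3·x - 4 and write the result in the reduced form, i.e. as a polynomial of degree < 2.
First multiply in Q[x] without reducing: a · b = 9·x^2 - 21·x + 12. Now divide by f(x) = x^2 - 3·x + 4, eliminating the leading term at each step:
  leading term 9·x^2: subtract (9)·f(x) = 9·x^2 - 27·x + 36, leaving 6·x - 24
The degree is now < 2, so this is the remainder. Hence a · b ≡ 6·x - 24 in Q[x]/(f).

Final answer: a · b ≡ 6·x - 24 (mod f(x))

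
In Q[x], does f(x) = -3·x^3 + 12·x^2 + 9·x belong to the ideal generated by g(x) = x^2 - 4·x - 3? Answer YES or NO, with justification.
In Q[x] the ideal (g) consists of all multiples of g, so f ∈ (g) iff g | f, i.e. iff the remainder of f on division by g is 0. Divide f by g (g is monic, so eliminate the leading term of the running remainder at each step):
  leading term -3·x^3: subtract (-3·x)·g(x) = -3·x^3 + 12·x^2 + 9·x, leaving 0
The remainder is 0, so f(x) = g(x) · h(x) with h(x) = -3·x. Hence g | f, i.e. f ∈ (g).

Final answer: YES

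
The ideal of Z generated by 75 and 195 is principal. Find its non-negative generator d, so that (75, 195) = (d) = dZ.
In the PID Z, (a, b) is generated by gcd(a, b). Compute gcd(195, 75) with the extended Euclidean algorithm, tracking rows (r, s, t) with s·195 + t·75 = r:
  row A: (195, 1, 0)   [1·195 + 0·75 = 195]
  row B: (75, 0, 1)   [0·195 + 1·75 = 75]
  195 = 2·75 + 45   → row C = row A − 2·row B = (45, 1, −2)   [check: 1·195 − 2·75 = 45]
  75 = 1·45 + 30   → row D = row B − 1·row C = (30, −1, 3)   [check: −1·195 + 3·75 = 30]
  45 = 1·30 + 15   → row E = row C − 1·row D = (15, 2, −5)   [check: 2·195 − 5·75 = 15]
  30 = 2·15 + 0   → remainder 0, stop. gcd = 15 (last nonzero row E).
So gcd(75, 195) = 15, with Bézout identity 2·195 − 5·75 = 15. Containment (⊇): the Bézout identity exhibits 15 as an element of (75, 195), giving (15) ⊆ (75, 195). Containment (⊆): since 15 | 75 and 15 | 195 (75 = 15·5, 195 = 15·13), every Z-linear combination of 75 and 195 is divisible by 15, so (75, 195) ⊆ (15). Therefore (75, 195) = (15), d = 15.

Final answer: (75, 195) = (15); d = 15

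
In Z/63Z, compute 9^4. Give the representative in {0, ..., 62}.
Use repeated squaring. Binary(4) = 100. Walk through the bits of the exponent 4 left-to-right: at each bit after the leading one, square the running value, then multiply by 9 if the bit is 1 (always reducing mod 63):
  bit 1 = 1 (leading): start with 9.
  bit 2 = 0: square 9^2 = 81 ≡ 18 (mod 63).
  bit 3 = 0: square 18^2 = 324 ≡ 9 (mod 63).
Final value: 9^4 ≡ 9 (mod 63).

Final answer: 9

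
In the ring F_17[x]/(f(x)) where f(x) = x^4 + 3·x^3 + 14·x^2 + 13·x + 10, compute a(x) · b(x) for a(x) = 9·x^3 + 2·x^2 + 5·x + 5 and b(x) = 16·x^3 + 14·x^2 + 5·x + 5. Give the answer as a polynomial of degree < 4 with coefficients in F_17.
a · b ≡ 5·x^3 + 5·x^2 + 3·x + 14 (mod f(x))

Multiply as integer polynomials: a · b = 144·x^6 + 158·x^5 + 153·x^4 + 205·x^3 + 105·x^2 + 50·x + 25. Reducing coefficients mod 17: a · b ≡ 8·x^6 + 5·x^5 + x^3 + 3·x^2 + 16·x + 8. Now divide by f(x) = x^4 + 3·x^3 + 14·x^2 + 13·x + 10 in F_17[x], eliminating the leading term at each step:
  leading term 8·x^6: subtract (8·x^2)·f(x) = 8·x^6 + 7·x^5 + 10·x^4 + 2·x^3 + 12·x^2, leaving 15·x^5 + 7·x^4 + 16·x^3 + 8·x^2 + 16·x + 8 (coefficients mod 17)
  leading term 15·x^5: subtract (15·x)·f(x) = 15·x^5 + 11·x^4 + 6·x^3 + 8·x^2 + 14·x, leaving 13·x^4 + 10·x^3 + 2·x + 8 (coefficients mod 17)
  leading term 13·x^4: subtract (13)·f(x) = 13·x^4 + 5·x^3 + 12·x^2 + 16·x + 11, leaving 5·x^3 + 5·x^2 + 3·x + 14 (coefficients mod 17)
The degree is now < 4, so this is the remainder. Hence a · b ≡ 5·x^3 + 5·x^2 + 3·x + 14 in F_17[x]/(f).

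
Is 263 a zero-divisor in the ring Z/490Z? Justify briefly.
gcd(263, 490) = 1, so 263 is a unit in Z/490Z (it has a multiplicative inverse). A unit cannot be a zero-divisor: if 263·b ≡ 0 then multiplying both sides by 263^(−1) gives b ≡ 0. So 263 is not a zero-divisor.

Final answer: NO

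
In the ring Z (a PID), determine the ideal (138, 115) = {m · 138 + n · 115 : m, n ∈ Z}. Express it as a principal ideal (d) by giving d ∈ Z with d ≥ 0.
(138, 115) = (23); d = 23

In the PID Z, (a, b) is generated by gcd(a, b). Compute gcd(138, 115) with the extended Euclidean algorithm, tracking rows (r, s, t) with s·138 + t·115 = r:
  row A: (138, 1, 0)   [1·138 + 0·115 = 138]
  row B: (115, 0, 1)   [0·138 + 1·115 = 115]
  138 = 1·115 + 23   → row C = row A − 1·row B = (23, 1, −1)   [check: 1·138 − 1·115 = 23]
  115 = 5·23 + 0   → remainder 0, stop. gcd = 23 (last nonzero row C).
So gcd(138, 115) = 23, with Bézout identity 1·138 − 1·115 = 23. Containment (⊇): the Bézout identity exhibits 23 as an element of (138, 115), giving (23) ⊆ (138, 115). Containment (⊆): since 23 | 138 and 23 | 115 (138 = 23·6, 115 = 23·5), every Z-linear combination of 138 and 115 is divisible by 23, so (138, 115) ⊆ (23). Therefore (138, 115) = (23), d = 23.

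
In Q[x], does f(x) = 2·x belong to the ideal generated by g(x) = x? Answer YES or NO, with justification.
YES

In Q[x] the ideal (g) consists of all multiples of g, so f ∈ (g) iff g | f, i.e. iff the remainder of f on division by g is 0. Divide f by g (g is monic, so eliminate the leading term of the running remainder at each step):
  leading term 2·x: subtract (2)·g(x) = 2·x, leaving 0
The remainder is 0, so f(x) = g(x) · h(x) with h(x) = 2. Hence g | f, i.e. f ∈ (g).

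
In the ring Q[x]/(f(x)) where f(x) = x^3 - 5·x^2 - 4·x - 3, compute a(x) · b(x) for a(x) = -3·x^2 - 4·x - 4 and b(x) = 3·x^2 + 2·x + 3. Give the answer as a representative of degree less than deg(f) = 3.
a · b ≡ -380·x^2 - 299·x - 201 (mod f(x))

First multiply in Q[x] without reducing: a · b = -9·x^4 - 18·x^3 - 29·x^2 - 20·x - 12. Now divide by f(x) = x^3 - 5·x^2 - 4·x - 3, eliminating the leading term at each step:
  leading term -9·x^4: subtract (-9·x)·f(x) = -9·x^4 + 45·x^3 + 36·x^2 + 27·x, leaving -63·x^3 - 65·x^2 - 47·x - 12
  leading term -63·x^3: subtract (-63)·f(x) = -63·x^3 + 315·x^2 + 252·x + 189, leaving -380·x^2 - 299·x - 201
The degree is now < 3, so this is the remainder. Hence a · b ≡ -380·x^2 - 299·x - 201 in Q[x]/(f).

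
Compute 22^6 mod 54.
Use repeated squaring. Binary(6) = 110. Walk through the bits of the exponent 6 left-to-right: at each bit after the leading one, square the running value, then multiply by 22 if the bit is 1 (always reducing mod 54):
  bit 1 = 1 (leading): start with 22.
  bit 2 = 1: square 22^2 = 484 ≡ 52; bit is 1, so multiply 52·22 = 1144 ≡ 10 (mod 54).
  bit 3 = 0: square 10^2 = 100 ≡ 46 (mod 54).
Final value: 22^6 ≡ 46 (mod 54).

Final answer: 46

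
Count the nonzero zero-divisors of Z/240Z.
Z/240Z has 175 nonzero zero-divisors

In Z/240Z each nonzero element is either a unit (gcd with 240 is 1) or a zero-divisor (gcd > 1). The number of units is φ(240): factorise 240 = 2^4 · 3 · 5, so φ(240) = (2^4 − 2^3) · (3 − 1) · (5 − 1) = 8 · 2 · 4 = 64. The nonzero elements number 240 − 1 = 239. Hence the nonzero zero-divisors number 239 − 64 = 175.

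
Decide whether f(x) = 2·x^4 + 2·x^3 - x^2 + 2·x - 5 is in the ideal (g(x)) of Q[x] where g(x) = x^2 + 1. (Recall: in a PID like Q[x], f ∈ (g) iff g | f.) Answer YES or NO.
In Q[x] the ideal (g) consists of all multiples of g, so f ∈ (g) iff g | f, i.e. iff the remainder of f on division by g is 0. Divide f by g (g is monic, so eliminate the leading term of the running remainder at each step):
  leading term 2·x^4: subtract (2·x^2)·g(x) = 2·x^4 + 2·x^2, leaving 2·x^3 - 3·x^2 + 2·x - 5
  leading term 2·x^3: subtract (2·x)·g(x) = 2·x^3 + 2·x, leaving -3·x^2 - 5
  leading term -3·x^2: subtract (-3)·g(x) = -3·x^2 - 3, leaving -2
The remainder r(x) = -2 ≠ 0 (and deg r < deg g), so g ∤ f, i.e. f ∉ (g).

Final answer: NO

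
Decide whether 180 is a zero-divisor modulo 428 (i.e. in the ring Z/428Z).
YES

gcd(180, 428) = 4 > 1, so 180 is not a unit in Z/428Z. In Z/nZ every nonzero non-unit is a zero-divisor: explicitly, take b = 428/gcd = 107 ≠ 0 (mod 428); then 180·107 = 19260 = 45·428, i.e. 180·107 ≡ 0 (mod 428). So 180 is a zero-divisor.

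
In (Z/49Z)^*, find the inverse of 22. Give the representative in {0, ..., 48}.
22^(−1) ≡ 29 (mod 49)

Apply the extended Euclidean algorithm to (49, 22), tracking rows (r, s, t) with s·49 + t·22 = r. Each division r_prev = q·r_cur + r_new produces the new row as (previous row) − q·(current row):
  row A: (49, 1, 0)   [1·49 + 0·22 = 49]
  row B: (22, 0, 1)   [0·49 + 1·22 = 22]
  49 = 2·22 + 5   → row C = row A − 2·row B = (5, 1, −2)   [check: 1·49 − 2·22 = 5]
  22 = 4·5 + 2   → row D = row B − 4·row C = (2, −4, 9)   [check: −4·49 + 9·22 = 2]
  5 = 2·2 + 1   → row E = row C − 2·row D = (1, 9, −20)   [check: 9·49 − 20·22 = 1]
  2 = 2·1 + 0   → remainder 0, stop. gcd = 1 (last nonzero row E).
The gcd is 1, so 22 is invertible mod 49. The last nonzero row gives 9·49 − 20·22 = 1, so t = −20. So 22^(−1) ≡ −20 ≡ 29 (mod 49). Verify: 22 · 29 = 638 ≡ 1 (mod 49). ✓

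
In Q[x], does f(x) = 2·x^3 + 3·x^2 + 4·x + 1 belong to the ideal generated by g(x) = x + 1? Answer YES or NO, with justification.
NO

In Q[x] the ideal (g) consists of all multiples of g, so f ∈ (g) iff g | f, i.e. iff the remainder of f on division by g is 0. Divide f by g (g is monic, so eliminate the leading term of the running remainder at each step):
  leading term 2·x^3: subtract (2·x^2)·g(x) = 2·x^3 + 2·x^2, leaving x^2 + 4·x + 1
  leading term x^2: subtract (x)·g(x) = x^2 + x, leaving 3·x + 1
  leading term 3·x: subtract (3)·g(x) = 3·x + 3, leaving -2
The remainder r(x) = -2 ≠ 0 (and deg r < deg g), so g ∤ f, i.e. f ∉ (g).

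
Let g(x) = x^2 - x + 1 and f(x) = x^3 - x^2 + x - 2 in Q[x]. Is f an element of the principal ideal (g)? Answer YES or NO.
In Q[x] the ideal (g) consists of all multiples of g, so f ∈ (g) iff g | f, i.e. iff the remainder of f on division by g is 0. Divide f by g (g is monic, so eliminate the leading term of the running remainder at each step):
  leading term x^3: subtract (x)·g(x) = x^3 - x^2 + x, leaving -2
The remainder r(x) = -2 ≠ 0 (and deg r < deg g), so g ∤ f, i.e. f ∉ (g).

Final answer: NO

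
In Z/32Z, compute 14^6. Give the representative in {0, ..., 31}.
0

Use repeated squaring. Binary(6) = 110. Walk through the bits of the exponent 6 left-to-right: at each bit after the leading one, square the running value, then multiply by 14 if the bit is 1 (always reducing mod 32):
  bit 1 = 1 (leading): start with 14.
  bit 2 = 1: square 14^2 = 196 ≡ 4; bit is 1, so multiply 4·14 = 56 ≡ 24 (mod 32).
  bit 3 = 0: square 24^2 = 576 ≡ 0 (mod 32).
Final value: 14^6 ≡ 0 (mod 32).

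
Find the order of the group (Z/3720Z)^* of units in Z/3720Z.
|(Z/3720Z)^*| = 960

(Z/3720Z)^* consists of the classes a with gcd(a, 3720) = 1, so its order is φ(3720). φ is multiplicative, with φ(p^e) = p^e − p^(e−1). Factorise 3720 = 2^3 · 3 · 5 · 31. Then
  φ(3720) = (2^3 − 2^2) · (3 − 1) · (5 − 1) · (31 − 1) = 4 · 2 · 4 · 30 = 960.
Thus |(Z/3720Z)^*| = 960.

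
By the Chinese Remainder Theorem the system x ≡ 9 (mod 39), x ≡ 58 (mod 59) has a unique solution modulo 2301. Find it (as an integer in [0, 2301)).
The moduli 39, 59 are pairwise coprime, so by the CRT there is a unique solution mod 39·59 = 2301.
Solve by successive substitution. Start with x ≡ 9 (mod 39).
  Combine with x ≡ 58 (mod 59): write x = 9 + 39·t and require 9 + 39·t ≡ 58 (mod 59), i.e. 39·t ≡ 58 − 9 ≡ 49 (mod 59). Since 39^(−1) ≡ 56 (mod 59), t ≡ 56·49 ≡ 30 (mod 59). So x ≡ 9 + 39·30 = 1179 (mod 2301).
Unique solution in [0, 2301): x = 1179.

Final answer: x ≡ 1179 (mod 2301); the representative in [0, 2301) is 1179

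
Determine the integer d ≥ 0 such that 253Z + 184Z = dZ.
(253, 184) = (23); d = 23

In the PID Z, (a, b) is generated by gcd(a, b). Compute gcd(253, 184) with the extended Euclidean algorithm, tracking rows (r, s, t) with s·253 + t·184 = r:
  row A: (253, 1, 0)   [1·253 + 0·184 = 253]
  row B: (184, 0, 1)   [0·253 + 1·184 = 184]
  253 = 1·184 + 69   → row C = row A − 1·row B = (69, 1, −1)   [check: 1·253 − 1·184 = 69]
  184 = 2·69 + 46   → row D = row B − 2·row C = (46, −2, 3)   [check: −2·253 + 3·184 = 46]
  69 = 1·46 + 23   → row E = row C − 1·row D = (23, 3, −4)   [check: 3·253 − 4·184 = 23]
  46 = 2·23 + 0   → remainder 0, stop. gcd = 23 (last nonzero row E).
So gcd(253, 184) = 23, with Bézout identity 3·253 − 4·184 = 23. Containment (⊇): the Bézout identity exhibits 23 as an element of (253, 184), giving (23) ⊆ (253, 184). Containment (⊆): since 23 | 253 and 23 | 184 (253 = 23·11, 184 = 23·8), every Z-linear combination of 253 and 184 is divisible by 23, so (253, 184) ⊆ (23). Therefore (253, 184) = (23), d = 23.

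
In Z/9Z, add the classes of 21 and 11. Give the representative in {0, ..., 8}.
5

Reduce the summands first: 21 ≡ 3, 11 ≡ 2 (mod 9), so 21 + 11 ≡ 3 + 2 (mod 9). 3 + 2 = 5; 5 = 0·9 + 5, so (21 + 11) mod 9 = 5.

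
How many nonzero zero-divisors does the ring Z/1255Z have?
Z/1255Z has 254 nonzero zero-divisors

In Z/1255Z each nonzero element is either a unit (gcd with 1255 is 1) or a zero-divisor (gcd > 1). The number of units is φ(1255): factorise 1255 = 5 · 251, so φ(1255) = (5 − 1) · (251 − 1) = 4 · 250 = 1000. The nonzero elements number 1255 − 1 = 1254. Hence the nonzero zero-divisors number 1254 − 1000 = 254.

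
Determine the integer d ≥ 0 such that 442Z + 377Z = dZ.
(442, 377) = (13); d = 13

In the PID Z, (a, b) is generated by gcd(a, b). Compute gcd(442, 377) with the extended Euclidean algorithm, tracking rows (r, s, t) with s·442 + t·377 = r:
  row A: (442, 1, 0)   [1·442 + 0·377 = 442]
  row B: (377, 0, 1)   [0·442 + 1·377 = 377]
  442 = 1·377 + 65   → row C = row A − 1·row B = (65, 1, −1)   [check: 1·442 − 1·377 = 65]
  377 = 5·65 + 52   → row D = row B − 5·row C = (52, −5, 6)   [check: −5·442 + 6·377 = 52]
  65 = 1·52 + 13   → row E = row C − 1·row D = (13, 6, −7)   [check: 6·442 − 7·377 = 13]
  52 = 4·13 + 0   → remainder 0, stop. gcd = 13 (last nonzero row E).
So gcd(442, 377) = 13, with Bézout identity 6·442 − 7·377 = 13. Containment (⊇): the Bézout identity exhibits 13 as an element of (442, 377), giving (13) ⊆ (442, 377). Containment (⊆): since 13 | 442 and 13 | 377 (442 = 13·34, 377 = 13·29), every Z-linear combination of 442 and 377 is divisible by 13, so (442, 377) ⊆ (13). Therefore (442, 377) = (13), d = 13.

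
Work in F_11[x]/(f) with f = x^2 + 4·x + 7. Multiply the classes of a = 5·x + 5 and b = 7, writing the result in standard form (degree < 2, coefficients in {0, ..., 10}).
a · b ≡ 2·x + 2 (mod f(x))

Multiply as integer polynomials: a · b = 35·x + 35. Reducing coefficients mod 11: a · b ≡ 2·x + 2. This already has degree < 2, so no reduction by f is needed. Hence a · b ≡ 2·x + 2 in F_11[x]/(f).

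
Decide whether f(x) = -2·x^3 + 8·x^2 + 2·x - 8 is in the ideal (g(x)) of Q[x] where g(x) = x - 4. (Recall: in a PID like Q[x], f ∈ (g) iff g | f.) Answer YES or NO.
In Q[x] the ideal (g) consists of all multiples of g, so f ∈ (g) iff g | f, i.e. iff the remainder of f on division by g is 0. Divide f by g (g is monic, so eliminate the leading term of the running remainder at each step):
  leading term -2·x^3: subtract (-2·x^2)·g(x) = -2·x^3 + 8·x^2, leaving 2·x - 8
  leading term 2·x: subtract (2)·g(x) = 2·x - 8, leaving 0
The remainder is 0, so f(x) = g(x) · h(x) with h(x) = 2 - 2·x^2. Hence g | f, i.e. f ∈ (g).

Final answer: YES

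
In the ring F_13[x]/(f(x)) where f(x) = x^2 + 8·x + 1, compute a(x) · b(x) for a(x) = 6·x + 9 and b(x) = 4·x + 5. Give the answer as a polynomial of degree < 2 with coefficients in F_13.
a · b ≡ 4·x + 8 (mod f(x))

Multiply as integer polynomials: a · b = 24·x^2 + 66·x + 45. Reducing coefficients mod 13: a · b ≡ 11·x^2 + x + 6. Now divide by f(x) = x^2 + 8·x + 1 in F_13[x], eliminating the leading term at each step:
  leading term 11·x^2: subtract (11)·f(x) = 11·x^2 + 10·x + 11, leaving 4·x + 8 (coefficients mod 13)
The degree is now < 2, so this is the remainder. Hence a · b ≡ 4·x + 8 in F_13[x]/(f).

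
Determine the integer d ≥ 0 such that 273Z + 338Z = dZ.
In the PID Z, (a, b) is generated by gcd(a, b). Compute gcd(338, 273) with the extended Euclidean algorithm, tracking rows (r, s, t) with s·338 + t·273 = r:
  row A: (338, 1, 0)   [1·338 + 0·273 = 338]
  row B: (273, 0, 1)   [0·338 + 1·273 = 273]
  338 = 1·273 + 65   → row C = row A − 1·row B = (65, 1, −1)   [check: 1·338 − 1·273 = 65]
  273 = 4·65 + 13   → row D = row B − 4·row C = (13, −4, 5)   [check: −4·338 + 5·273 = 13]
  65 = 5·13 + 0   → remainder 0, stop. gcd = 13 (last nonzero row D).
So gcd(273, 338) = 13, with Bézout identity −4·338 + 5·273 = 13. Containment (⊇): the Bézout identity exhibits 13 as an element of (273, 338), giving (13) ⊆ (273, 338). Containment (⊆): since 13 | 273 and 13 | 338 (273 = 13·21, 338 = 13·26), every Z-linear combination of 273 and 338 is divisible by 13, so (273, 338) ⊆ (13). Therefore (273, 338) = (13), d = 13.

Final answer: (273, 338) = (13); d = 13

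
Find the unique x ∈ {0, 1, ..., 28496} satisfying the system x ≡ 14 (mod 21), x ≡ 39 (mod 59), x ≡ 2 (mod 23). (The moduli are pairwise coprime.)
x ≡ 11249 (mod 28497); the representative in [0, 28497) is 11249

The moduli 21, 59, 23 are pairwise coprime, so by the CRT there is a unique solution mod 21·59·23 = 28497.
Solve by successive substitution. Start with x ≡ 14 (mod 21).
  Combine with x ≡ 39 (mod 59): write x = 14 + 21·t and require 14 + 21·t ≡ 39 (mod 59), i.e. 21·t ≡ 39 − 14 ≡ 25 (mod 59). Since 21^(−1) ≡ 45 (mod 59), t ≡ 45·25 ≡ 4 (mod 59). So x ≡ 14 + 21·4 = 98 (mod 1239).
  Combine with x ≡ 2 (mod 23): write x = 98 + 1239·t and require 98 + 1239·t ≡ 2 (mod 23), i.e. 1239·t ≡ 2 − 98 ≡ 19 (mod 23). Since 1239^(−1) ≡ 15 (mod 23) (1239 ≡ 20 (mod 23)), t ≡ 15·19 ≡ 9 (mod 23). So x ≡ 98 + 1239·9 = 11249 (mod 28497).
Unique solution in [0, 28497): x = 11249.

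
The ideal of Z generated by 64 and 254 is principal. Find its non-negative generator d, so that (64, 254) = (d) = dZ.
In the PID Z, (a, b) is generated by gcd(a, b). Compute gcd(254, 64) with the extended Euclidean algorithm, tracking rows (r, s, t) with s·254 + t·64 = r:
  row A: (254, 1, 0)   [1·254 + 0·64 = 254]
  row B: (64, 0, 1)   [0·254 + 1·64 = 64]
  254 = 3·64 + 62   → row C = row A − 3·row B = (62, 1, −3)   [check: 1·254 − 3·64 = 62]
  64 = 1·62 + 2   → row D = row B − 1·row C = (2, −1, 4)   [check: −1·254 + 4·64 = 2]
  62 = 31·2 + 0   → remainder 0, stop. gcd = 2 (last nonzero row D).
So gcd(64, 254) = 2, with Bézout identity −1·254 + 4·64 = 2. Containment (⊇): the Bézout identity exhibits 2 as an element of (64, 254), giving (2) ⊆ (64, 254). Containment (⊆): since 2 | 64 and 2 | 254 (64 = 2·32, 254 = 2·127), every Z-linear combination of 64 and 254 is divisible by 2, so (64, 254) ⊆ (2). Therefore (64, 254) = (2), d = 2.

Final answer: (64, 254) = (2); d = 2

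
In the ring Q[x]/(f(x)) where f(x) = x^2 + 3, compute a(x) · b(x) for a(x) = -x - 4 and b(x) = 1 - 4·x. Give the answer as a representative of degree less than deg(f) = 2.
a · b ≡ 15·x - 16 (mod f(x))

First multiply in Q[x] without reducing: a · b = 4·x^2 + 15·x - 4. Now divide by f(x) = x^2 + 3, eliminating the leading term at each step:
  leading term 4·x^2: subtract (4)·f(x) = 4·x^2 + 12, leaving 15·x - 16
The degree is now < 2, so this is the remainder. Hence a · b ≡ 15·x - 16 in Q[x]/(f).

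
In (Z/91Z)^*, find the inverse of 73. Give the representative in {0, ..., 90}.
73^(−1) ≡ 5 (mod 91)

Apply the extended Euclidean algorithm to (91, 73), tracking rows (r, s, t) with s·91 + t·73 = r. Each division r_prev = q·r_cur + r_new produces the new row as (previous row) − q·(current row):
  row A: (91, 1, 0)   [1·91 + 0·73 = 91]
  row B: (73, 0, 1)   [0·91 + 1·73 = 73]
  91 = 1·73 + 18   → row C = row A − 1·row B = (18, 1, −1)   [check: 1·91 − 1·73 = 18]
  73 = 4·18 + 1   → row D = row B − 4·row C = (1, −4, 5)   [check: −4·91 + 5·73 = 1]
  18 = 18·1 + 0   → remainder 0, stop. gcd = 1 (last nonzero row D).
The gcd is 1, so 73 is invertible mod 91. The last nonzero row gives −4·91 + 5·73 = 1, so t = 5. So 73^(−1) ≡ 5 (mod 91). Verify: 73 · 5 = 365 ≡ 1 (mod 91). ✓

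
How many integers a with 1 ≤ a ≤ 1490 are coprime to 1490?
The number of a ∈ {1, ..., 1490} with gcd(a, 1490) = 1 is by definition Euler's totient φ(1490). φ is multiplicative, with φ(p^e) = p^e − p^(e−1). Factorise 1490 = 2 · 5 · 149. Then
  φ(1490) = (2 − 1) · (5 − 1) · (149 − 1) = 1 · 4 · 148 = 592.
So there are 592 such integers.

Final answer: 592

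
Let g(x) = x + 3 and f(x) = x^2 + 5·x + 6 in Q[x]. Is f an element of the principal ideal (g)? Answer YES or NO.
In Q[x] the ideal (g) consists of all multiples of g, so f ∈ (g) iff g | f, i.e. iff the remainder of f on division by g is 0. Divide f by g (g is monic, so eliminate the leading term of the running remainder at each step):
  leading term x^2: subtract (x)·g(x) = x^2 + 3·x, leaving 2·x + 6
  leading term 2·x: subtract (2)·g(x) = 2·x + 6, leaving 0
The remainder is 0, so f(x) = g(x) · h(x) with h(x) = x + 2. Hence g | f, i.e. f ∈ (g).

Final answer: YES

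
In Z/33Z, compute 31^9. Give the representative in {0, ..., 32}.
Use repeated squaring. Binary(9) = 1001. Walk through the bits of the exponent 9 left-to-right: at each bit after the leading one, square the running value, then multiply by 31 if the bit is 1 (always reducing mod 33):
  bit 1 = 1 (leading): start with 31.
  bit 2 = 0: square 31^2 = 961 ≡ 4 (mod 33).
  bit 3 = 0: square 4^2 = 16 (mod 33).
  bit 4 = 1: square 16^2 = 256 ≡ 25; bit is 1, so multiply 25·31 = 775 ≡ 16 (mod 33).
Final value: 31^9 ≡ 16 (mod 33).

Final answer: 16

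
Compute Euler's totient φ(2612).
φ(2612) = 1304

φ is multiplicative, with φ(p^e) = p^e − p^(e−1). Factorise 2612 = 2^2 · 653. Then
  φ(2612) = (2^2 − 2^1) · (653 − 1) = 2 · 652 = 1304.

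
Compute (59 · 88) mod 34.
24

Reduce the factors first: 59 ≡ 25, 88 ≡ 20 (mod 34), so 59 · 88 ≡ 25 · 20 (mod 34). 25 · 20 = 500. Dividing by 34: 500 = 14·34 + 24. So (59 · 88) mod 34 = 24.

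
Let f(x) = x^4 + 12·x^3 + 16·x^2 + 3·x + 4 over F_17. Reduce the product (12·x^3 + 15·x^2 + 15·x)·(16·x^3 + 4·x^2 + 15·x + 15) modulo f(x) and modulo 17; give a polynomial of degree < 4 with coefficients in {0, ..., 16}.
a · b ≡ 14·x^3 + 11·x^2 + 14·x + 11 (mod f(x))

Multiply as integer polynomials: a · b = 192·x^6 + 288·x^5 + 480·x^4 + 465·x^3 + 450·x^2 + 225·x. Reducing coefficients mod 17: a · b ≡ 5·x^6 + 16·x^5 + 4·x^4 + 6·x^3 + 8·x^2 + 4·x. Now divide by f(x) = x^4 + 12·x^3 + 16·x^2 + 3·x + 4 in F_17[x], eliminating the leading term at each step:
  leading term 5·x^6: subtract (5·x^2)·f(x) = 5·x^6 + 9·x^5 + 12·x^4 + 15·x^3 + 3·x^2, leaving 7·x^5 + 9·x^4 + 8·x^3 + 5·x^2 + 4·x (coefficients mod 17)
  leading term 7·x^5: subtract (7·x)·f(x) = 7·x^5 + 16·x^4 + 10·x^3 + 4·x^2 + 11·x, leaving 10·x^4 + 15·x^3 + x^2 + 10·x (coefficients mod 17)
  leading term 10·x^4: subtract (10)·f(x) = 10·x^4 + x^3 + 7·x^2 + 13·x + 6, leaving 14·x^3 + 11·x^2 + 14·x + 11 (coefficients mod 17)
The degree is now < 4, so this is the remainder. Hence a · b ≡ 14·x^3 + 11·x^2 + 14·x + 11 in F_17[x]/(f).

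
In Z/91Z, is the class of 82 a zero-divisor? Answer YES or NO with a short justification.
NO

gcd(82, 91) = 1, so 82 is a unit in Z/91Z (it has a multiplicative inverse). A unit cannot be a zero-divisor: if 82·b ≡ 0 then multiplying both sides by 82^(−1) gives b ≡ 0. So 82 is not a zero-divisor.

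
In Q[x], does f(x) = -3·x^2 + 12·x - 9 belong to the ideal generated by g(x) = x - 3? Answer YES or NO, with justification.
YES

In Q[x] the ideal (g) consists of all multiples of g, so f ∈ (g) iff g | f, i.e. iff the remainder of f on division by g is 0. Divide f by g (g is monic, so eliminate the leading term of the running remainder at each step):
  leading term -3·x^2: subtract (-3·x)·g(x) = -3·x^2 + 9·x, leaving 3·x - 9
  leading term 3·x: subtract (3)·g(x) = 3·x - 9, leaving 0
The remainder is 0, so f(x) = g(x) · h(x) with h(x) = 3 - 3·x. Hence g | f, i.e. f ∈ (g).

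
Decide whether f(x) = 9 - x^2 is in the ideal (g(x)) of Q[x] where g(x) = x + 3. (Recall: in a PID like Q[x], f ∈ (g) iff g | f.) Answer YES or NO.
In Q[x] the ideal (g) consists of all multiples of g, so f ∈ (g) iff g | f, i.e. iff the remainder of f on division by g is 0. Divide f by g (g is monic, so eliminate the leading term of the running remainder at each step):
  leading term -x^2: subtract (-x)·g(x) = -x^2 - 3·x, leaving 3·x + 9
  leading term 3·x: subtract (3)·g(x) = 3·x + 9, leaving 0
The remainder is 0, so f(x) = g(x) · h(x) with h(x) = 3 - x. Hence g | f, i.e. f ∈ (g).

Final answer: YES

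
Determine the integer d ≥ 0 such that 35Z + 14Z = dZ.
In the PID Z, (a, b) is generated by gcd(a, b). Compute gcd(35, 14) with the extended Euclidean algorithm, tracking rows (r, s, t) with s·35 + t·14 = r:
  row A: (35, 1, 0)   [1·35 + 0·14 = 35]
  row B: (14, 0, 1)   [0·35 + 1·14 = 14]
  35 = 2·14 + 7   → row C = row A − 2·row B = (7, 1, −2)   [check: 1·35 − 2·14 = 7]
  14 = 2·7 + 0   → remainder 0, stop. gcd = 7 (last nonzero row C).
So gcd(35, 14) = 7, with Bézout identity 1·35 − 2·14 = 7. Containment (⊇): the Bézout identity exhibits 7 as an element of (35, 14), giving (7) ⊆ (35, 14). Containment (⊆): since 7 | 35 and 7 | 14 (35 = 7·5, 14 = 7·2), every Z-linear combination of 35 and 14 is divisible by 7, so (35, 14) ⊆ (7). Therefore (35, 14) = (7), d = 7.

Final answer: (35, 14) = (7); d = 7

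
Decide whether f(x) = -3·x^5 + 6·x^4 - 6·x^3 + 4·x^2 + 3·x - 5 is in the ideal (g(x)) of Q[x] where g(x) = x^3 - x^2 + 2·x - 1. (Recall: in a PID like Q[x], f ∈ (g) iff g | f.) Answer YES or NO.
In Q[x] the ideal (g) consists of all multiples of g, so f ∈ (g) iff g | f, i.e. iff the remainder of f on division by g is 0. Divide f by g (g is monic, so eliminate the leading term of the running remainder at each step):
  leading term -3·x^5: subtract (-3·x^2)·g(x) = -3·x^5 + 3·x^4 - 6·x^3 + 3·x^2, leaving 3·x^4 + x^2 + 3·x - 5
  leading term 3·x^4: subtract (3·x)·g(x) = 3·x^4 - 3·x^3 + 6·x^2 - 3·x, leaving 3·x^3 - 5·x^2 + 6·x - 5
  leading term 3·x^3: subtract (3)·g(x) = 3·x^3 - 3·x^2 + 6·x - 3, leaving -2·x^2 - 2
The remainder r(x) = -2·x^2 - 2 ≠ 0 (and deg r < deg g), so g ∤ f, i.e. f ∉ (g).

Final answer: NO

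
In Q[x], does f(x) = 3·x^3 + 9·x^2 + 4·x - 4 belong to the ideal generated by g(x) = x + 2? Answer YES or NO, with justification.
In Q[x] the ideal (g) consists of all multiples of g, so f ∈ (g) iff g | f, i.e. iff the remainder of f on division by g is 0. Divide f by g (g is monic, so eliminate the leading term of the running remainder at each step):
  leading term 3·x^3: subtract (3·x^2)·g(x) = 3·x^3 + 6·x^2, leaving 3·x^2 + 4·x - 4
  leading term 3·x^2: subtract (3·x)·g(x) = 3·x^2 + 6·x, leaving -2·x - 4
  leading term -2·x: subtract (-2)·g(x) = -2·x - 4, leaving 0
The remainder is 0, so f(x) = g(x) · h(x) with h(x) = 3·x^2 + 3·x - 2. Hence g | f, i.e. f ∈ (g).

Final answer: YES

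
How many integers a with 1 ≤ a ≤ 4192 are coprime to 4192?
2080

The number of a ∈ {1, ..., 4192} with gcd(a, 4192) = 1 is by definition Euler's totient φ(4192). φ is multiplicative, with φ(p^e) = p^e − p^(e−1). Factorise 4192 = 2^5 · 131. Then
  φ(4192) = (2^5 − 2^4) · (131 − 1) = 16 · 130 = 2080.
So there are 2080 such integers.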